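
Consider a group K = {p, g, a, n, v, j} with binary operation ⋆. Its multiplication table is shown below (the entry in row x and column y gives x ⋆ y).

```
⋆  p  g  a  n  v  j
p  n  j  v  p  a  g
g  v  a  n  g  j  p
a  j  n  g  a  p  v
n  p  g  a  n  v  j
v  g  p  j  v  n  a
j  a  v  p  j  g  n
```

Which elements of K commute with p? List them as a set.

Compare row p with column p entry by entry.
j ⋆ p = a but p ⋆ j = g, so j does not.
Collecting the elements that commute with p: C(p) = {n, p}.

{n, p}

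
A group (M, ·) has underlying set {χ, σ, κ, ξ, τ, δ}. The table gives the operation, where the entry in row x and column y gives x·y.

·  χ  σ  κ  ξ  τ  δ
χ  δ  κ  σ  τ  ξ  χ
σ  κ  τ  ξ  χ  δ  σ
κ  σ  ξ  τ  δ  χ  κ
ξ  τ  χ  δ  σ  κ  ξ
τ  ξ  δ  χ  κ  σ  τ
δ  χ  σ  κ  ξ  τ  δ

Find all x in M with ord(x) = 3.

Identity is δ. Compute the order of each non-identity element by repeated multiplication:
  χ: χ → δ  (order 2)
  σ: σ → τ → δ  (order 3)
  κ: κ → τ → χ → σ → ξ → δ  (order 6)
  ξ: ξ → σ → χ → τ → κ → δ  (order 6)
  τ: τ → σ → δ  (order 3)
Elements of order 3: {σ, τ}.

{σ, τ}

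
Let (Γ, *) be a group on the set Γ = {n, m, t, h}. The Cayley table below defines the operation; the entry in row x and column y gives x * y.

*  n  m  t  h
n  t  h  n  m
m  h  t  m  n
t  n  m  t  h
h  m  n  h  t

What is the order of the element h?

The identity element is t (its row matches the header).
h^1 = h
h^2 = h * h = t
The first power of h equal to the identity is h^2, so ord(h) = 2.

2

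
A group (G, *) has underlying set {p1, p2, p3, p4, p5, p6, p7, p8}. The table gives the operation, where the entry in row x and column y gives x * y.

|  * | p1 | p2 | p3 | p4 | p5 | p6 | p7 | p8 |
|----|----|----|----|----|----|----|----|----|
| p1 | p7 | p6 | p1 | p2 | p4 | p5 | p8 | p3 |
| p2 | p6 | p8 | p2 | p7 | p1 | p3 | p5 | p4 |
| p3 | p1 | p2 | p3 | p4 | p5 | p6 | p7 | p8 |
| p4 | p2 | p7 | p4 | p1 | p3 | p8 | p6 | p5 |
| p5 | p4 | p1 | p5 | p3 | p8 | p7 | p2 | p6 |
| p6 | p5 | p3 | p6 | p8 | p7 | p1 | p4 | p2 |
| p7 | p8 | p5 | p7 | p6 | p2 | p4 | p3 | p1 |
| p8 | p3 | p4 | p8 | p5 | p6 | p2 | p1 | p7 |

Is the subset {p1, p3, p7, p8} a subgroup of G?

{p1, p3, p7, p8} contains the identity p3.
Checking products: every product of two elements of {p1, p3, p7, p8} (read from the table) lies in {p1, p3, p7, p8}, so the set is closed.
In a finite group, a nonempty closed subset is a subgroup. So {p1, p3, p7, p8} ≤ G.
(Structurally, G here is isomorphic to the cyclic group Z_8.)

Yes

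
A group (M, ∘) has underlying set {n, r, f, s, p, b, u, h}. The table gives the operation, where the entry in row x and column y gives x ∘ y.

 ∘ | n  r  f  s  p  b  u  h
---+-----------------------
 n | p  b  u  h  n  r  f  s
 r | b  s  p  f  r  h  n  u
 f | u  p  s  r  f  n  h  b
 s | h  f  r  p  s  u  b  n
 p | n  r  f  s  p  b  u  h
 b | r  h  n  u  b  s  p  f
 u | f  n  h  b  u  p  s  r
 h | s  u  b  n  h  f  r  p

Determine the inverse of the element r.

f

First locate the identity: row p matches the header, so p is the identity.
Scan row r for p: r ∘ f = p. Hence r^(-1) = f.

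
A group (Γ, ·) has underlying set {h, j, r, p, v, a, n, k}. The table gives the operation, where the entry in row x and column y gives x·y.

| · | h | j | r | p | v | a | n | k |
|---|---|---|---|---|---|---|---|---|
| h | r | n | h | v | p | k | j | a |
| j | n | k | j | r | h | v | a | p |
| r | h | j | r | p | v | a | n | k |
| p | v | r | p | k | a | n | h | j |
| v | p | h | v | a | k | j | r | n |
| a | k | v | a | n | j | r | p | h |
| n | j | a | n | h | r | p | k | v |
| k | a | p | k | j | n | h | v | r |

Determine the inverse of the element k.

k

First locate the identity: row r matches the header, so r is the identity.
Scan row k for r: k·k = r. Hence k^(-1) = k.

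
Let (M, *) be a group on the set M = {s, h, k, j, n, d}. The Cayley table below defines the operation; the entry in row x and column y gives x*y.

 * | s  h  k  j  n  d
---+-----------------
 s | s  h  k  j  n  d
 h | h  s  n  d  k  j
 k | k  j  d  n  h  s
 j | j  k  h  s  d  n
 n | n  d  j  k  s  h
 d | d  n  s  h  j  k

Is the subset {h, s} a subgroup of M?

Yes

{h, s} contains the identity s.
Checking products: every product of two elements of {h, s} (read from the table) lies in {h, s}, so the set is closed.
In a finite group, a nonempty closed subset is a subgroup. So {h, s} ≤ M.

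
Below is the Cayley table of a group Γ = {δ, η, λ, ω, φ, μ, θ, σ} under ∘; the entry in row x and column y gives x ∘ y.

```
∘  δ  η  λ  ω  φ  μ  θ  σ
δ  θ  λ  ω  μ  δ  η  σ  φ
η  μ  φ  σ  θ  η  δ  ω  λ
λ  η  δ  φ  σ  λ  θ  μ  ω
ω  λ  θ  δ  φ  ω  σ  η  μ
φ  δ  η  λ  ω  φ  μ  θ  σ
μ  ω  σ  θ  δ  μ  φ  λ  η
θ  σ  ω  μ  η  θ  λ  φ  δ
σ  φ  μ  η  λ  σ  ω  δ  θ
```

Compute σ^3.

σ^1 = σ
σ^2 = σ ∘ σ = θ
σ^3 = θ ∘ σ = δ
(Structurally, Γ here is isomorphic to the dihedral group D_4.)

δ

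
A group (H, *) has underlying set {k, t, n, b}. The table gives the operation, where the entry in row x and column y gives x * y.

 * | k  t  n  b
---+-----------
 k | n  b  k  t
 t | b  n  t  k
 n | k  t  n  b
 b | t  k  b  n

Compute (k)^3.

k

k^1 = k
k^2 = k * k = n
k^3 = n * k = k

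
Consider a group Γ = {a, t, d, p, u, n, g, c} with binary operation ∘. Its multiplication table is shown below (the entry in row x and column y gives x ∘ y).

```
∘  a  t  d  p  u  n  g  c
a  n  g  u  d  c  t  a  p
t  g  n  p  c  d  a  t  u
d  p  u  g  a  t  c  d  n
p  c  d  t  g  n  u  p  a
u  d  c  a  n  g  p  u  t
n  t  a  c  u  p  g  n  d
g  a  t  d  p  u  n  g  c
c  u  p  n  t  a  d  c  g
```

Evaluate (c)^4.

g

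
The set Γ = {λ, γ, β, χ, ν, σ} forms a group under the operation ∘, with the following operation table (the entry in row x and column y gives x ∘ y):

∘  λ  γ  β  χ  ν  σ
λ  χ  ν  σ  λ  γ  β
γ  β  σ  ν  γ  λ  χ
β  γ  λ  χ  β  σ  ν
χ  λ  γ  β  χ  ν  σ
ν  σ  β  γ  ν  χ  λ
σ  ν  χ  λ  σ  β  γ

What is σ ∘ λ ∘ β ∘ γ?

σ ∘ λ = ν
ν ∘ β = γ
γ ∘ γ = σ
(Structurally, Γ here is isomorphic to the symmetric group S_3.)

σ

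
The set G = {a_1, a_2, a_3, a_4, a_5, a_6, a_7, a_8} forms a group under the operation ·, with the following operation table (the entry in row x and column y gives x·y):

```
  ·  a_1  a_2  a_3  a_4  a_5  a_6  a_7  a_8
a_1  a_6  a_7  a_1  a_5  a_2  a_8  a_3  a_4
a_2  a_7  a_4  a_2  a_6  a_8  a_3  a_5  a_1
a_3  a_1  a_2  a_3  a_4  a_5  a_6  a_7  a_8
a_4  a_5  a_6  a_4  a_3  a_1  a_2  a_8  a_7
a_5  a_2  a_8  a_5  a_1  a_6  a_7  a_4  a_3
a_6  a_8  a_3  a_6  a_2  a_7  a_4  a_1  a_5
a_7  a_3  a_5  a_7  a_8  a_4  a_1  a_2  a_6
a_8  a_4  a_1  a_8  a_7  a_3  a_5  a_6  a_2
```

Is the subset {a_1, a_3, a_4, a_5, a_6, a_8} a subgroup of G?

a_5·a_6 = a_7, which is not in {a_1, a_3, a_4, a_5, a_6, a_8}.
The subset is not closed under ·, so it is not a subgroup.

No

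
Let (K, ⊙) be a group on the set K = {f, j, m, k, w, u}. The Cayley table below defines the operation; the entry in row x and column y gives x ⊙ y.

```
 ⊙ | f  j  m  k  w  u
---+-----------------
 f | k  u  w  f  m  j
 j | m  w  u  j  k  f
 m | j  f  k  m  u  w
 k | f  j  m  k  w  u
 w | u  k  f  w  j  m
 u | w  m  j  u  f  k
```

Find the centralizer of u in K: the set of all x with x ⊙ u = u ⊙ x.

Compare row u with column u entry by entry.
f ⊙ u = j but u ⊙ f = w, so f does not.
Collecting the elements that commute with u: C(u) = {k, u}.
(Structurally, K here is isomorphic to the symmetric group S_3.)

{k, u}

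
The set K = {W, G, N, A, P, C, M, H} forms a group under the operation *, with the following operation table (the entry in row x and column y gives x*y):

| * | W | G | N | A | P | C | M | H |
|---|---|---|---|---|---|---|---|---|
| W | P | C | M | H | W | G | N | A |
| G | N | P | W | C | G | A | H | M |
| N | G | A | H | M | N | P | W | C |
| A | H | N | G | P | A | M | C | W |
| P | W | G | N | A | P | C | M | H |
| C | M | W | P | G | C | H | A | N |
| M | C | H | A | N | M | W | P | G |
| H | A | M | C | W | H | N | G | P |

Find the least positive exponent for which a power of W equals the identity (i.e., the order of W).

2

The identity element is P (its row matches the header).
W^1 = W
W^2 = W*W = P
The first power of W equal to the identity is W^2, so ord(W) = 2.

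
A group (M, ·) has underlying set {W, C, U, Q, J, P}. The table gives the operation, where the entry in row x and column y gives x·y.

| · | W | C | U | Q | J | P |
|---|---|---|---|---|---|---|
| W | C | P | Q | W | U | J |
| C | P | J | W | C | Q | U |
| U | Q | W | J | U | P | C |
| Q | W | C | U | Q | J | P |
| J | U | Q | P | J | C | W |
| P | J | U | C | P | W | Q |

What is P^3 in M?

P

P^1 = P
P^2 = P·P = Q
P^3 = Q·P = P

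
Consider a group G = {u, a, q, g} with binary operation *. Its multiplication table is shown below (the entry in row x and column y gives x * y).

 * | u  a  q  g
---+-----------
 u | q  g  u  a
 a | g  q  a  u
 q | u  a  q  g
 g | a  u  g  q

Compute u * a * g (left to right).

q

u * a = g
g * g = q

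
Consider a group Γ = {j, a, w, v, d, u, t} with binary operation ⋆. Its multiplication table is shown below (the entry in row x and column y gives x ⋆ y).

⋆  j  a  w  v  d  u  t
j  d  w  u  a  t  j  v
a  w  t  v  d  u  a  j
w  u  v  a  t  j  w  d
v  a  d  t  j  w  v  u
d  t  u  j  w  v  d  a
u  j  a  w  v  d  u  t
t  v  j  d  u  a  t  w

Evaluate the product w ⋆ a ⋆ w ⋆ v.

w ⋆ a = v
v ⋆ w = t
t ⋆ v = u

u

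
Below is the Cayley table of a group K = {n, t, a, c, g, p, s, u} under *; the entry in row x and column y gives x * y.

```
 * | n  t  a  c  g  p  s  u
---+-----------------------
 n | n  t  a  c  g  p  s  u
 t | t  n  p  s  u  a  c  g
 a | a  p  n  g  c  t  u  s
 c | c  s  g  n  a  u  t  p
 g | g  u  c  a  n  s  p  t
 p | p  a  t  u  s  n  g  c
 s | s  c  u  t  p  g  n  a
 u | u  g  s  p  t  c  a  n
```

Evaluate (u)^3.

u^1 = u
u^2 = u * u = n
u^3 = n * u = u
(Structurally, K here is isomorphic to the elementary abelian group (Z_2)^3.)

u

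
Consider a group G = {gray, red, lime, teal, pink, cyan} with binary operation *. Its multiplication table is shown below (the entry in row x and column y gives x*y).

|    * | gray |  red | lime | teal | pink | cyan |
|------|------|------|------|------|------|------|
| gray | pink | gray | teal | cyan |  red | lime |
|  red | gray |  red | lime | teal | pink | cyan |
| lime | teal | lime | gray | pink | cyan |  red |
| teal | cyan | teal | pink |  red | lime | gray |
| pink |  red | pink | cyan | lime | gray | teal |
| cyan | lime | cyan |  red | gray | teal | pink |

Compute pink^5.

gray

pink^1 = pink
pink^2 = pink*pink = gray
pink^3 = gray*pink = red
pink^4 = red*pink = pink
pink^5 = pink*pink = gray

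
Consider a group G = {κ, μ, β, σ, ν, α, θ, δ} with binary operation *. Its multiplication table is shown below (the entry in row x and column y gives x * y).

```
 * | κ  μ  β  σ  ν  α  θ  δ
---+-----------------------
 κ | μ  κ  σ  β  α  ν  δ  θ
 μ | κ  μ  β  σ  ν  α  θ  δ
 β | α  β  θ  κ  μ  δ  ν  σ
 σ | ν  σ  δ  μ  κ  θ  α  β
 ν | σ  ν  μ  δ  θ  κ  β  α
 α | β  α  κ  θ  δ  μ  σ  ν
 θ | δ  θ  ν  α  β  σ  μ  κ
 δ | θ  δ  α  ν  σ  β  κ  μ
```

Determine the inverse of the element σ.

First locate the identity: row μ matches the header, so μ is the identity.
Scan row σ for μ: σ * σ = μ. Hence σ^(-1) = σ.

σ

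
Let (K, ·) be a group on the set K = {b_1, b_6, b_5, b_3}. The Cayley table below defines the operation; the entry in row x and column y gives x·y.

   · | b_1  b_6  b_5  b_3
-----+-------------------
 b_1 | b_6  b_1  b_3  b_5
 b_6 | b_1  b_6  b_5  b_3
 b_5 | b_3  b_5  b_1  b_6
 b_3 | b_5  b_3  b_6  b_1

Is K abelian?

Yes

Check whether the table is symmetric across its main diagonal.
Every entry (row x, col y) equals the entry (row y, col x), so K is abelian.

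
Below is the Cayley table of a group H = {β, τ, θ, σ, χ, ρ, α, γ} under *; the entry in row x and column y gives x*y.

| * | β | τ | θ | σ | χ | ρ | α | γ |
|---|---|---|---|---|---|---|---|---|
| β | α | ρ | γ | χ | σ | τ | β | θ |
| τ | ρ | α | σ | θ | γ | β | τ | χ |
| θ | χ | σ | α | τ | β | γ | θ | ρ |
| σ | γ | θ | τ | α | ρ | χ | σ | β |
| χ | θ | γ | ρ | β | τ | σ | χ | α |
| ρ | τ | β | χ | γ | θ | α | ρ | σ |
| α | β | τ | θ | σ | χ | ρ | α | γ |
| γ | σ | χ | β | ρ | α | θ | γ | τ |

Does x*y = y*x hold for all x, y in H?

No

γ*β = σ but β*γ = θ.
Since γ and β do not commute, H is not abelian.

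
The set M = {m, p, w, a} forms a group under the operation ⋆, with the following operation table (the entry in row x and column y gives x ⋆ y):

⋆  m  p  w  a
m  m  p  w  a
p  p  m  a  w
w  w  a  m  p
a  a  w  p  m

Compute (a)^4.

a^1 = a
a^2 = a ⋆ a = m
a^3 = m ⋆ a = a
a^4 = a ⋆ a = m
(Structurally, M here is isomorphic to the Klein four-group V_4.)

m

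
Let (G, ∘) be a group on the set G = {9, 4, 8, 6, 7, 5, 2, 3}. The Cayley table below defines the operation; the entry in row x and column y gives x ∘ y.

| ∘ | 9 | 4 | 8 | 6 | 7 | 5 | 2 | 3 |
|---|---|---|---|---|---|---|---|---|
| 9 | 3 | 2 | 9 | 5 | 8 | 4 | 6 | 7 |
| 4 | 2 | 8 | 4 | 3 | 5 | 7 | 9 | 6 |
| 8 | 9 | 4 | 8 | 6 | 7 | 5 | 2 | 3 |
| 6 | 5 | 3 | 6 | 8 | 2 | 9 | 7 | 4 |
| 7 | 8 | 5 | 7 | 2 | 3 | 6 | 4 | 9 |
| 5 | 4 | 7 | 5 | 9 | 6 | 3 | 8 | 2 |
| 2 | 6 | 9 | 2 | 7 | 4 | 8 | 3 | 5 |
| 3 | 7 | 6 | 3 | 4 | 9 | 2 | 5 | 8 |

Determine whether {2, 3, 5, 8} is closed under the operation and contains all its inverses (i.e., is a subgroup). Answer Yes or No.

Yes

{2, 3, 5, 8} contains the identity 8.
Checking products: every product of two elements of {2, 3, 5, 8} (read from the table) lies in {2, 3, 5, 8}, so the set is closed.
In a finite group, a nonempty closed subset is a subgroup. So {2, 3, 5, 8} ≤ G.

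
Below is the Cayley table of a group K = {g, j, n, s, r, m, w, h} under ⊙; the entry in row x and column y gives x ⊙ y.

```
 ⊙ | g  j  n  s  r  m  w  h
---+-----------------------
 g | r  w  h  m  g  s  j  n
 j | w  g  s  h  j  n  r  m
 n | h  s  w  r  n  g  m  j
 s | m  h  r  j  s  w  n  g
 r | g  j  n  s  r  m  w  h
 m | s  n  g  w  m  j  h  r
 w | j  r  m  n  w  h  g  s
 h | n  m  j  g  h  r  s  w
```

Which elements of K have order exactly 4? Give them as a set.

Identity is r. Compute the order of each non-identity element by repeated multiplication:
  g: g → r  (order 2)
  j: j → g → w → r  (order 4)
  n: n → w → m → g → h → j → s → r  (order 8)
  s: s → j → h → g → m → w → n → r  (order 8)
  m: m → j → n → g → s → w → h → r  (order 8)
  w: w → g → j → r  (order 4)
  h: h → w → s → g → n → j → m → r  (order 8)
Elements of order 4: {j, w}.

{j, w}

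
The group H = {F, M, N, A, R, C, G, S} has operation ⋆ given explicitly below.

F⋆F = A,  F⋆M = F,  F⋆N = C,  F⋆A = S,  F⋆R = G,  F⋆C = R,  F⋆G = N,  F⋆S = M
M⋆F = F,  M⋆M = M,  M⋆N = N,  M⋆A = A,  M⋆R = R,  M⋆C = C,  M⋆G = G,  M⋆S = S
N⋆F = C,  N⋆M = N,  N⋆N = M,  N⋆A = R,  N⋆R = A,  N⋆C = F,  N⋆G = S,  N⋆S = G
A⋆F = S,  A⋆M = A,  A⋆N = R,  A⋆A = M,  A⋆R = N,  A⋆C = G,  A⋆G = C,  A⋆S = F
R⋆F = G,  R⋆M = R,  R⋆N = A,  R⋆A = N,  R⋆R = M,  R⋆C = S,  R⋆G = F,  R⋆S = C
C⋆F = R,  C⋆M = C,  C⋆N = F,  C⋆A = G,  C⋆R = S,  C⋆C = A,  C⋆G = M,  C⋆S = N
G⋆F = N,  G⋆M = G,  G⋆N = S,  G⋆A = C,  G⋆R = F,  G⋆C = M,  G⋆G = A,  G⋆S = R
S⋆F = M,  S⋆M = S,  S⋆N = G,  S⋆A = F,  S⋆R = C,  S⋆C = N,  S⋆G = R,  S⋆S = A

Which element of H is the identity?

The identity e satisfies e ⋆ x = x for all x, so its row in the table reproduces the column headers.
Row M reads: F, M, N, A, R, C, G, S — exactly the header order. So M is the identity.

M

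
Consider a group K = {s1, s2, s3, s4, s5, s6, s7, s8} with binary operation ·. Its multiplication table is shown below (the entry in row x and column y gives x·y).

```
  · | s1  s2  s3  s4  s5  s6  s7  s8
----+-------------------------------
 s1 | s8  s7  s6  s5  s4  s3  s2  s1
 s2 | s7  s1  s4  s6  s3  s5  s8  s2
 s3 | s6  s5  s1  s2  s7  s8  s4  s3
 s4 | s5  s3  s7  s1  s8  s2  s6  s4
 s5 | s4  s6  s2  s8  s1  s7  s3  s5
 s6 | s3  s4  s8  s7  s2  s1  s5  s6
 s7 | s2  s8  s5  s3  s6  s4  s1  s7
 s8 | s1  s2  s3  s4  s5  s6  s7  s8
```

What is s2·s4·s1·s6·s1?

s1

s2·s4 = s6
s6·s1 = s3
s3·s6 = s8
s8·s1 = s1
(Structurally, K here is isomorphic to the quaternion group Q_8.)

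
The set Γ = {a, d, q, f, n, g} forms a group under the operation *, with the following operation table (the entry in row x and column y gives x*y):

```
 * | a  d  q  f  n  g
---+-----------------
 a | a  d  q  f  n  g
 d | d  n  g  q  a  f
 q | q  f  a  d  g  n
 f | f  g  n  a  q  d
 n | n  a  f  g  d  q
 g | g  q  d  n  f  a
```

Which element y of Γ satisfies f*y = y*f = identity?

f

First locate the identity: row a matches the header, so a is the identity.
Scan row f for a: f*f = a. Hence f^(-1) = f.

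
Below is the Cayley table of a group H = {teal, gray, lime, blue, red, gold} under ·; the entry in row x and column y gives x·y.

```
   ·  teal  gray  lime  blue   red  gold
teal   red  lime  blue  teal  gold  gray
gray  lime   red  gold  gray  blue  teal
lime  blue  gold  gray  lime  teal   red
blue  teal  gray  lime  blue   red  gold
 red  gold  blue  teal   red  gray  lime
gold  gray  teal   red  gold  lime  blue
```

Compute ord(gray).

The identity element is blue (its row matches the header).
gray^1 = gray
gray^2 = gray·gray = red
gray^3 = red·gray = blue
The first power of gray equal to the identity is gray^3, so ord(gray) = 3.

3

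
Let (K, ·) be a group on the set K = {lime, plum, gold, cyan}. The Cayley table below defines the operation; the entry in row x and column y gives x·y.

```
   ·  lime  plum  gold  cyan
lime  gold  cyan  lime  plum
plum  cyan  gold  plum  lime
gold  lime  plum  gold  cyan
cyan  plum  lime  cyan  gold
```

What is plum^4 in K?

plum^1 = plum
plum^2 = plum·plum = gold
plum^3 = gold·plum = plum
plum^4 = plum·plum = gold
(Structurally, K here is isomorphic to the Klein four-group V_4.)

gold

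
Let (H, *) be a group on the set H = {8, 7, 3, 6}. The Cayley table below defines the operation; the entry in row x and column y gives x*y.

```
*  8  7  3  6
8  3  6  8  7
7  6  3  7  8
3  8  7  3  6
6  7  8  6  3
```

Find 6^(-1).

First locate the identity: row 3 matches the header, so 3 is the identity.
Scan row 6 for 3: 6*6 = 3. Hence 6^(-1) = 6.

6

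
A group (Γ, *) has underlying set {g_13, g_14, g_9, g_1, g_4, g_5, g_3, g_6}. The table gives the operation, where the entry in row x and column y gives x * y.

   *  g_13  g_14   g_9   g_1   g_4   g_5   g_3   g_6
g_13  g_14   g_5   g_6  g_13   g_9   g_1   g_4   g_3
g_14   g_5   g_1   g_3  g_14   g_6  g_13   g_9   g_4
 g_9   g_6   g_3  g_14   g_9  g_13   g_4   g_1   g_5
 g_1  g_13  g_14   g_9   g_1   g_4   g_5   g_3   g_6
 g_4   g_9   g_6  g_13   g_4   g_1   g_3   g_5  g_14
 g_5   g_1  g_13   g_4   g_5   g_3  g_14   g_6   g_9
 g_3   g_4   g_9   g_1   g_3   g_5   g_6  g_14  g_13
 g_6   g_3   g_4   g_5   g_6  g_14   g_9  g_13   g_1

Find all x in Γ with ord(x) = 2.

Identity is g_1. Compute the order of each non-identity element by repeated multiplication:
  g_13: g_13 → g_14 → g_5 → g_1  (order 4)
  g_14: g_14 → g_1  (order 2)
  g_9: g_9 → g_14 → g_3 → g_1  (order 4)
  g_4: g_4 → g_1  (order 2)
  g_5: g_5 → g_14 → g_13 → g_1  (order 4)
  g_3: g_3 → g_14 → g_9 → g_1  (order 4)
  g_6: g_6 → g_1  (order 2)
Elements of order 2: {g_14, g_4, g_6}.

{g_14, g_4, g_6}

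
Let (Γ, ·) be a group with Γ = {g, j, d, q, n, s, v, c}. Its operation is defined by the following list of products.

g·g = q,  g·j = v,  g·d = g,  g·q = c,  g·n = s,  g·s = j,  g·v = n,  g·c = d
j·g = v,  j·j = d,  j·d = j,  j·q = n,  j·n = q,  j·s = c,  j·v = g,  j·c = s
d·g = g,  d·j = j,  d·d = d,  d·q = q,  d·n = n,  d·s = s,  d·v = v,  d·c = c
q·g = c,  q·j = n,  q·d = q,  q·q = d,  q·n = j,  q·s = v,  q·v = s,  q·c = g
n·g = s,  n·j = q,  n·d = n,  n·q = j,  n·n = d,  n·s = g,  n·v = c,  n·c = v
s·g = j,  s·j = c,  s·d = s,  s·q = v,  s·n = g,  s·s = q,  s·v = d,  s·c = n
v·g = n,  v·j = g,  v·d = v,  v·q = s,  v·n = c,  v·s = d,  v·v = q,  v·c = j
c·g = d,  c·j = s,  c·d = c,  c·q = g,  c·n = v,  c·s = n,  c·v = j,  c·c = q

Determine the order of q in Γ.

The identity element is d (its row matches the header).
q^1 = q
q^2 = q·q = d
The first power of q equal to the identity is q^2, so ord(q) = 2.
(Structurally, Γ here is isomorphic to Z_2 x Z_4.)

2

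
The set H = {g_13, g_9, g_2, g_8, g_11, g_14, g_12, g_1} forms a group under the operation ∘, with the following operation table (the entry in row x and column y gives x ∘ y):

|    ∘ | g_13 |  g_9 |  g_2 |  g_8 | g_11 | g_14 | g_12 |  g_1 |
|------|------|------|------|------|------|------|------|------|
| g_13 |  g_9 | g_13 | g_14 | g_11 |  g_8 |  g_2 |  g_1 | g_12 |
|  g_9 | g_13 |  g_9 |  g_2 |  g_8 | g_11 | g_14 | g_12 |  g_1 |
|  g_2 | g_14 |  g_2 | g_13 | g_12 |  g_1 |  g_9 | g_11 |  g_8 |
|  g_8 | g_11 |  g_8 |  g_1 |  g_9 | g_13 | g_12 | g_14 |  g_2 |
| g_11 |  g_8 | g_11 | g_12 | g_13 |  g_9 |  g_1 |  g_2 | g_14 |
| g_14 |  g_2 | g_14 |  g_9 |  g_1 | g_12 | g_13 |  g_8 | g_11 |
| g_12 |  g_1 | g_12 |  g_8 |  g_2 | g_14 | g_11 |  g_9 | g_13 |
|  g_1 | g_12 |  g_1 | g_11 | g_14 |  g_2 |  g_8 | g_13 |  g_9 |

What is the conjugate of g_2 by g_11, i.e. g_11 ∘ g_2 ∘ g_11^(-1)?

g_14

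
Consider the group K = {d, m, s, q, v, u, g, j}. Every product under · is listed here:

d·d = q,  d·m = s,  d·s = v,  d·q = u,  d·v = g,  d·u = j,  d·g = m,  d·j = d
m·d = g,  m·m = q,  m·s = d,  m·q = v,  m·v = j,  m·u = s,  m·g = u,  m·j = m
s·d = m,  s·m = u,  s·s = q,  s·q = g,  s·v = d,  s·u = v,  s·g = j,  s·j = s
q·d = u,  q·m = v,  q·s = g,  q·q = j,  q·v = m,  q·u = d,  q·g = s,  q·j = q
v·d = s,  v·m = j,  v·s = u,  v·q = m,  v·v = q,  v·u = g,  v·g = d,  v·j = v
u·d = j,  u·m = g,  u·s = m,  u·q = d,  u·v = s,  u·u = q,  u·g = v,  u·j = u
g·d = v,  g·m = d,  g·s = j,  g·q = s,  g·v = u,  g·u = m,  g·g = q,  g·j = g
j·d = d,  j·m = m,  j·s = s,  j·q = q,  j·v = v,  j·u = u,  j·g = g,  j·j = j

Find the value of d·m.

Read row d, column m: d·m = s.
(Structurally, K here is isomorphic to the quaternion group Q_8.)

s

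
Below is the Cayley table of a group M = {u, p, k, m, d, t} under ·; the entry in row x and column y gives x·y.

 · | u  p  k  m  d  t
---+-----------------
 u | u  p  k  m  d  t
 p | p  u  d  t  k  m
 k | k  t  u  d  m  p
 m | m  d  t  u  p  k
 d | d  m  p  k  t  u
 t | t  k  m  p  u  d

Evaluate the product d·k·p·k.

d·k = p
p·p = u
u·k = k
(Structurally, M here is isomorphic to the symmetric group S_3.)

k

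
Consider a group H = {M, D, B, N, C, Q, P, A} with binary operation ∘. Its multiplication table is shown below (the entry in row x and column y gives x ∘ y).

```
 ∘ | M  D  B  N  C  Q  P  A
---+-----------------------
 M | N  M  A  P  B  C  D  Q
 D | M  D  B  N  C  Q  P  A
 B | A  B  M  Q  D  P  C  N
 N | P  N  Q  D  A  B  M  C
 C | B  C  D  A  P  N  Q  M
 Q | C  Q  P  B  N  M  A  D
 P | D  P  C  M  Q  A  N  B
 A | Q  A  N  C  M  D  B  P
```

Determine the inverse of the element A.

First locate the identity: row D matches the header, so D is the identity.
Scan row A for D: A ∘ Q = D. Hence A^(-1) = Q.

Q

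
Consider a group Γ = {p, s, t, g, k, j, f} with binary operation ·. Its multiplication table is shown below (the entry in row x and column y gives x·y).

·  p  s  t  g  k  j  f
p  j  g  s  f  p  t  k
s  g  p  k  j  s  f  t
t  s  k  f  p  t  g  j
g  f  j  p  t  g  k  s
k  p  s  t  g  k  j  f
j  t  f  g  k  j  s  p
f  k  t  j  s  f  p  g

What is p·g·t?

j

p·g = f
f·t = j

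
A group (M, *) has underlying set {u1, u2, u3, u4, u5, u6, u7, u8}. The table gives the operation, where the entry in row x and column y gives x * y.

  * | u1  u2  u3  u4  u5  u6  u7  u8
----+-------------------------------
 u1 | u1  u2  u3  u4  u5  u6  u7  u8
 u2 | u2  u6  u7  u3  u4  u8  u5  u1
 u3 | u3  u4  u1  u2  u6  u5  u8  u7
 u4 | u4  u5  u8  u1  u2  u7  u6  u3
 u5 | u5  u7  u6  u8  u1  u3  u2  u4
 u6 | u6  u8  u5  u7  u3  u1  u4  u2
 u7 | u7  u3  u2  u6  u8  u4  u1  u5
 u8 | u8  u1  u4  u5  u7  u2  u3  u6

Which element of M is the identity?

u1

The identity e satisfies e * x = x for all x, so its row in the table reproduces the column headers.
Row u1 reads: u1, u2, u3, u4, u5, u6, u7, u8 — exactly the header order. So u1 is the identity.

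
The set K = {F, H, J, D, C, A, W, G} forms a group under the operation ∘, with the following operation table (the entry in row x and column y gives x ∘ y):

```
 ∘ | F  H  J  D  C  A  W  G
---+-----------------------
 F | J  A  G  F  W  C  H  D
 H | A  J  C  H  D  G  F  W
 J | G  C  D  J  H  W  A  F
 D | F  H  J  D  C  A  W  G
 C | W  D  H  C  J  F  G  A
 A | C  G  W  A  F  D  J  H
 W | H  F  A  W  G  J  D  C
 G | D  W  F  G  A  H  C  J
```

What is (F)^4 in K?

D

F^1 = F
F^2 = F ∘ F = J
F^3 = J ∘ F = G
F^4 = G ∘ F = D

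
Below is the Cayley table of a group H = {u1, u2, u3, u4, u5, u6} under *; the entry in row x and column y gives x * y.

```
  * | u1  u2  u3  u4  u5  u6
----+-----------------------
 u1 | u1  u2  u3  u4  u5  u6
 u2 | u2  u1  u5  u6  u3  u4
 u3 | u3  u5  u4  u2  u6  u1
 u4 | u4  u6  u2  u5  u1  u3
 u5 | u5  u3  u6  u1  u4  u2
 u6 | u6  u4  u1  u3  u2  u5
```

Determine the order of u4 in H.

The identity element is u1 (its row matches the header).
u4^1 = u4
u4^2 = u4 * u4 = u5
u4^3 = u5 * u4 = u1
The first power of u4 equal to the identity is u4^3, so ord(u4) = 3.

3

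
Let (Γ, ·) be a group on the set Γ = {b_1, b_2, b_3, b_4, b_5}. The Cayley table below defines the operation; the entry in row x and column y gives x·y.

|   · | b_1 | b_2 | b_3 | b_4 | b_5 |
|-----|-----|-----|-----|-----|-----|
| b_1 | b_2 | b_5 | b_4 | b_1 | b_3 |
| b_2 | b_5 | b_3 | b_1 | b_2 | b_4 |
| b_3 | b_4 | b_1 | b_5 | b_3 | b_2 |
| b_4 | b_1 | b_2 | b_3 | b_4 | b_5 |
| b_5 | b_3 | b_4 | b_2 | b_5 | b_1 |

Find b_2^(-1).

First locate the identity: row b_4 matches the header, so b_4 is the identity.
Scan row b_2 for b_4: b_2·b_5 = b_4. Hence b_2^(-1) = b_5.
(Structurally, Γ here is isomorphic to the cyclic group Z_5.)

b_5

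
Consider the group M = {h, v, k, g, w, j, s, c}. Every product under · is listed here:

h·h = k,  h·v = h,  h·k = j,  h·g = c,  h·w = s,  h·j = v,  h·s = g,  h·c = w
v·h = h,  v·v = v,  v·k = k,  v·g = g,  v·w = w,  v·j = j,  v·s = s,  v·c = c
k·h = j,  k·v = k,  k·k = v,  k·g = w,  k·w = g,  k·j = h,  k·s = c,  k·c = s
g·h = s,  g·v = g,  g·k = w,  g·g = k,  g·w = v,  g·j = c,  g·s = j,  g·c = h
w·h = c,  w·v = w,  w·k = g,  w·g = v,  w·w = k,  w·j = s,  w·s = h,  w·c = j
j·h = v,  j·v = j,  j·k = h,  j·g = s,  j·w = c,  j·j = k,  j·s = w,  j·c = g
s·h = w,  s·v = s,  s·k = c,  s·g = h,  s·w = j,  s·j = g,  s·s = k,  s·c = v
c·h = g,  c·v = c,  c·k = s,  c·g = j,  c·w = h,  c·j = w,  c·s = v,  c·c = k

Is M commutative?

No

h·g = c but g·h = s.
Since h and g do not commute, M is not abelian.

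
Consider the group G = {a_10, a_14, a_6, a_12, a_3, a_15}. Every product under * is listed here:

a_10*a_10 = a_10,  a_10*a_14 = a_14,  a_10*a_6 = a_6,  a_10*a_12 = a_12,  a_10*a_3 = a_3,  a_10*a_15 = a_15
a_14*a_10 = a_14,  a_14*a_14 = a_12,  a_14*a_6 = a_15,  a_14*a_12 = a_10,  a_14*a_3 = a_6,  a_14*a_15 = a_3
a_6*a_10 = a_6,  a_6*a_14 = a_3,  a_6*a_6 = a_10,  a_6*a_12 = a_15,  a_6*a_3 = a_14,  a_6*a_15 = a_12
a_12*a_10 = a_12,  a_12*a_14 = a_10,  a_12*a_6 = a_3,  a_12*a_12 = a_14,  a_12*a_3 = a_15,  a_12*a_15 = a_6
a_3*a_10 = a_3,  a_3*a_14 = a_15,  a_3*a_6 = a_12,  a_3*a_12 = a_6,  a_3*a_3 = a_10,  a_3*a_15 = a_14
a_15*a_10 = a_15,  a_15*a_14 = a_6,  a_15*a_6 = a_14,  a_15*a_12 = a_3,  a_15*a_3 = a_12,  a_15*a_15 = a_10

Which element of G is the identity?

The identity e satisfies e*x = x for all x, so its row in the table reproduces the column headers.
Row a_10 reads: a_10, a_14, a_6, a_12, a_3, a_15 — exactly the header order. So a_10 is the identity.
(Structurally, G here is isomorphic to the symmetric group S_3.)

a_10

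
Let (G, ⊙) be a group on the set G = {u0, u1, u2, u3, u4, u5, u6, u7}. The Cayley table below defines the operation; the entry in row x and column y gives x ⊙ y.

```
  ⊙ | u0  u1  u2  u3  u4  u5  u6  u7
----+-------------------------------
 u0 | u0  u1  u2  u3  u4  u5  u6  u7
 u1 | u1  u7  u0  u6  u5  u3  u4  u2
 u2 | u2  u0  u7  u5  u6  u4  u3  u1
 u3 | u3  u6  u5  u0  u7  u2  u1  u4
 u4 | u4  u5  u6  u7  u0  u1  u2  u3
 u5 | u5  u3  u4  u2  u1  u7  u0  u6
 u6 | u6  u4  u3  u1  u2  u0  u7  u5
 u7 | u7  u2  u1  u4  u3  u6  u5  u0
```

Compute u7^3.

u7

u7^1 = u7
u7^2 = u7 ⊙ u7 = u0
u7^3 = u0 ⊙ u7 = u7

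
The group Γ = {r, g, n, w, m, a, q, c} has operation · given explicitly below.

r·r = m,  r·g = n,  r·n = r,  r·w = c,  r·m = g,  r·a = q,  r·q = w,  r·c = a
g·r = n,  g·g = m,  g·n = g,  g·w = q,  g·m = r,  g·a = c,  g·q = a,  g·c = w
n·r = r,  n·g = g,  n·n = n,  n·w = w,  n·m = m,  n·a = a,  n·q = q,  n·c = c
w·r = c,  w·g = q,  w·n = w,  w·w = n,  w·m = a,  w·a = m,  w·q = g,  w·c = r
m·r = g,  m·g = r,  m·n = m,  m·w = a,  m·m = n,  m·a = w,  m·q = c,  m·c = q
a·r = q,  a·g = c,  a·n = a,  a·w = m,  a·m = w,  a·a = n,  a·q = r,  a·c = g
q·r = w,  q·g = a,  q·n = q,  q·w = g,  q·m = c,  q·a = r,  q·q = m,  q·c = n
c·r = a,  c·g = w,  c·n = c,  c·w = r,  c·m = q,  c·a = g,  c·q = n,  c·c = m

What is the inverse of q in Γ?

c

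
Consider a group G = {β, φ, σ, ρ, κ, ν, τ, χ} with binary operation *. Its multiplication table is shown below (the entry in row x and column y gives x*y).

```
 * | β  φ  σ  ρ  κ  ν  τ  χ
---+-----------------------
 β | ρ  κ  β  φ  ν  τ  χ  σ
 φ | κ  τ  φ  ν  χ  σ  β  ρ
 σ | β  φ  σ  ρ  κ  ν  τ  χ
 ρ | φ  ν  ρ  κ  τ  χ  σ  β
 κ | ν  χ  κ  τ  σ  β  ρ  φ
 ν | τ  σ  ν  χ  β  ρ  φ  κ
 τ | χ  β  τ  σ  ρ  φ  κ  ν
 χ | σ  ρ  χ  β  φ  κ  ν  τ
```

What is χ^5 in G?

φ

χ^1 = χ
χ^2 = χ*χ = τ
χ^3 = τ*χ = ν
χ^4 = ν*χ = κ
χ^5 = κ*χ = φ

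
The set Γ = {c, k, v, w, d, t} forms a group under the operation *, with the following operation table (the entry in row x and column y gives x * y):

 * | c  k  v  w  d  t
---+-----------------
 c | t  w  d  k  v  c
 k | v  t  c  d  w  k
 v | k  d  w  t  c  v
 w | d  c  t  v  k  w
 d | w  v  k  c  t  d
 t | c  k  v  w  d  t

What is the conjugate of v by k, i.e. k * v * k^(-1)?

The identity is t. In row k, the entry t sits in column k, so k^(-1) = k.
k * v = c
c * k = w

w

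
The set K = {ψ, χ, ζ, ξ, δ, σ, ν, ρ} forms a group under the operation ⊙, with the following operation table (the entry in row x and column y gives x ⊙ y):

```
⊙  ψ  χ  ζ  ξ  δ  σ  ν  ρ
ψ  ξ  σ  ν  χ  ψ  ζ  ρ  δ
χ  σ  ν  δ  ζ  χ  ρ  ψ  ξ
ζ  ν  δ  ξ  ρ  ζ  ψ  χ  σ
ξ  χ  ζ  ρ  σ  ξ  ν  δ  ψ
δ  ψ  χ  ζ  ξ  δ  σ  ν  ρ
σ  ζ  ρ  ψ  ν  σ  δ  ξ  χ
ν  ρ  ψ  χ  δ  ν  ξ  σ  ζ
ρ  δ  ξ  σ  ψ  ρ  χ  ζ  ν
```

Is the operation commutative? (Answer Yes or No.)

Yes

Check whether the table is symmetric across its main diagonal.
Every entry (row x, col y) equals the entry (row y, col x), so K is abelian.
(In fact K ≅ the cyclic group Z_8.)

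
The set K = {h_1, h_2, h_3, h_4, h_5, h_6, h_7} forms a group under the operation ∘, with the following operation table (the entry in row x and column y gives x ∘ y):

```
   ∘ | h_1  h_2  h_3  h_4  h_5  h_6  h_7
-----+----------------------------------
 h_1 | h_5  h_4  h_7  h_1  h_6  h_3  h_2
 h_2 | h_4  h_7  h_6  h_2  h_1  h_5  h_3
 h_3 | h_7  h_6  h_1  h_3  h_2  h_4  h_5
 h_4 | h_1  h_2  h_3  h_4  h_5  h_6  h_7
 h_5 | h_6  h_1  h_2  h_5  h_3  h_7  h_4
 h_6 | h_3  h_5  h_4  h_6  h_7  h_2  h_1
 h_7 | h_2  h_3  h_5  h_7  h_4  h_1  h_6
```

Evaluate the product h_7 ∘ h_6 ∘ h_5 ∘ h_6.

h_7 ∘ h_6 = h_1
h_1 ∘ h_5 = h_6
h_6 ∘ h_6 = h_2

h_2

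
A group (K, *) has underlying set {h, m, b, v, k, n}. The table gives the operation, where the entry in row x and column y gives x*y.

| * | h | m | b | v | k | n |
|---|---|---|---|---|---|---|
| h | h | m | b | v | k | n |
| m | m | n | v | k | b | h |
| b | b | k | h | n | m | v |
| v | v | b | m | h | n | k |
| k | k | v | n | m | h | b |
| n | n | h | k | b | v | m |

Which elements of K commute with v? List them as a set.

{h, v}

Compare row v with column v entry by entry.
m*v = k but v*m = b, so m does not.
Collecting the elements that commute with v: C(v) = {h, v}.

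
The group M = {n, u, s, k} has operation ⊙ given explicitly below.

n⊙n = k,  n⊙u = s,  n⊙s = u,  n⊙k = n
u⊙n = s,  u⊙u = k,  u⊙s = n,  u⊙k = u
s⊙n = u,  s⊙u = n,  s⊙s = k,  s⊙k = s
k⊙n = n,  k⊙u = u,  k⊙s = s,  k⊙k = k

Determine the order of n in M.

2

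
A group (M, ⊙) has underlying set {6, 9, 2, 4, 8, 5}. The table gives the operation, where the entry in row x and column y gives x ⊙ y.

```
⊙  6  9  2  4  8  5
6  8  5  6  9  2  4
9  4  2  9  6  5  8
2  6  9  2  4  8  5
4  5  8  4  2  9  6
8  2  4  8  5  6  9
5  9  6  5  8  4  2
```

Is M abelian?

8 ⊙ 5 = 9 but 5 ⊙ 8 = 4.
Since 8 and 5 do not commute, M is not abelian.

No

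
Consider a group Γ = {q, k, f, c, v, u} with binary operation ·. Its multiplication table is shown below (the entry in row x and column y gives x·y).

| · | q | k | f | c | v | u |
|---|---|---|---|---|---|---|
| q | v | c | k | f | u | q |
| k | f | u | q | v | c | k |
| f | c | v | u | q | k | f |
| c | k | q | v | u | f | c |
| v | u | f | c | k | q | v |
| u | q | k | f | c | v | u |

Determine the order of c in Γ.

2

The identity element is u (its row matches the header).
c^1 = c
c^2 = c·c = u
The first power of c equal to the identity is c^2, so ord(c) = 2.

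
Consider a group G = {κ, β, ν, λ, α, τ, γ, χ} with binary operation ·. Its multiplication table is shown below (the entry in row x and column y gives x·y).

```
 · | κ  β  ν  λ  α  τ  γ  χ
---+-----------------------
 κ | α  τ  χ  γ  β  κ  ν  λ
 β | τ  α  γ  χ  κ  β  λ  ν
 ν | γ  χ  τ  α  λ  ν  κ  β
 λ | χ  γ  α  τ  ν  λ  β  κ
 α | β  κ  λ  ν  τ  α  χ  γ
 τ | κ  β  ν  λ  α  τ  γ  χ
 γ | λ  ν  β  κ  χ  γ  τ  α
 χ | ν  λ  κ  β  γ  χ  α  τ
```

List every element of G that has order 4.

{β, κ}

Identity is τ. Compute the order of each non-identity element by repeated multiplication:
  κ: κ → α → β → τ  (order 4)
  β: β → α → κ → τ  (order 4)
  ν: ν → τ  (order 2)
  λ: λ → τ  (order 2)
  α: α → τ  (order 2)
  γ: γ → τ  (order 2)
  χ: χ → τ  (order 2)
Elements of order 4: {β, κ}.
(Structurally, G here is isomorphic to the dihedral group D_4.)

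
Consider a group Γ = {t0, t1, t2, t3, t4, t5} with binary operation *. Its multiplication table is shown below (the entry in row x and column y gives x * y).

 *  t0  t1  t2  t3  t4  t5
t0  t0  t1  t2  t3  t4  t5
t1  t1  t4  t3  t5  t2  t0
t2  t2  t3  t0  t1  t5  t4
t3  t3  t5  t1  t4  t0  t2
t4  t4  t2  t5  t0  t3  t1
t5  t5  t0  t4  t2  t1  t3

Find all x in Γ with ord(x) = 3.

{t3, t4}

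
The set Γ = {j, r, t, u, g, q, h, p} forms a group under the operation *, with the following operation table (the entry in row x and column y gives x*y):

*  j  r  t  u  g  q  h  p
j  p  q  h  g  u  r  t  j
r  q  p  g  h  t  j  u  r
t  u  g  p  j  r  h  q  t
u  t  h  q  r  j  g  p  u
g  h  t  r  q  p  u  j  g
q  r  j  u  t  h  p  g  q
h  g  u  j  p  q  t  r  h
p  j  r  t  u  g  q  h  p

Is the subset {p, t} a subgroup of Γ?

Yes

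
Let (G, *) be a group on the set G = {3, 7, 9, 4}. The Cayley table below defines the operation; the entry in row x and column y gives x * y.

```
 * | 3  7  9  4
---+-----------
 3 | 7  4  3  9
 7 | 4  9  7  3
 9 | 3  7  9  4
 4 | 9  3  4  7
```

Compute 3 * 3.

Read row 3, column 3: 3 * 3 = 7.
(Structurally, G here is isomorphic to the cyclic group Z_4.)

7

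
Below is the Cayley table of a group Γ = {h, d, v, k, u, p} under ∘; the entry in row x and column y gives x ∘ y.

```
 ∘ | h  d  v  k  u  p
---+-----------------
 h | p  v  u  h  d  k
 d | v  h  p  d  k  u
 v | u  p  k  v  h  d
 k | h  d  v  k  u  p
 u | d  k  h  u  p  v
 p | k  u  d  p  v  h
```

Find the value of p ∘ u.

Read row p, column u: p ∘ u = v.

v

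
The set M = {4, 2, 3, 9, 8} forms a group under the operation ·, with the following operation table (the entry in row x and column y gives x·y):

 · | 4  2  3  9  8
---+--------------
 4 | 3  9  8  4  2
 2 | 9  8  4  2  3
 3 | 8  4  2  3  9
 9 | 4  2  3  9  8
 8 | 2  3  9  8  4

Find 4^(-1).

First locate the identity: row 9 matches the header, so 9 is the identity.
Scan row 4 for 9: 4·2 = 9. Hence 4^(-1) = 2.

2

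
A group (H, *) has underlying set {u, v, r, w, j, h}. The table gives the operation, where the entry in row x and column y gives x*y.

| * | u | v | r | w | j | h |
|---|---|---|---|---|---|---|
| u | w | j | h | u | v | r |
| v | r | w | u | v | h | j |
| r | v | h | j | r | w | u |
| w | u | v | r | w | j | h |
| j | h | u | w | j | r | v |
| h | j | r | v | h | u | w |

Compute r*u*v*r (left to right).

r

r*u = v
v*v = w
w*r = r
(Structurally, H here is isomorphic to the symmetric group S_3.)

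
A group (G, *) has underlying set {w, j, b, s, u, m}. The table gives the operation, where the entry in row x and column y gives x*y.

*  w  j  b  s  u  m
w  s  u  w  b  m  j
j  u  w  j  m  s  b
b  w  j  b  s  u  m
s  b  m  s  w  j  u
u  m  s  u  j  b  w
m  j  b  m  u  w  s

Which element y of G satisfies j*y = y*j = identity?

m

First locate the identity: row b matches the header, so b is the identity.
Scan row j for b: j*m = b. Hence j^(-1) = m.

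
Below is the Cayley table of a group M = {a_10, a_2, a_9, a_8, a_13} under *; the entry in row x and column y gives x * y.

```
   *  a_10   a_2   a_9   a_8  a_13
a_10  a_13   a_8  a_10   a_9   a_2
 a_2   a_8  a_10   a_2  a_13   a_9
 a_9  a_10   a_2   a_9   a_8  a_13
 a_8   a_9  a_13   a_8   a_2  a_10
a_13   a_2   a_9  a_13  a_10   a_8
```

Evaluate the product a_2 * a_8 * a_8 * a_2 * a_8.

a_2

a_2 * a_8 = a_13
a_13 * a_8 = a_10
a_10 * a_2 = a_8
a_8 * a_8 = a_2
(Structurally, M here is isomorphic to the cyclic group Z_5.)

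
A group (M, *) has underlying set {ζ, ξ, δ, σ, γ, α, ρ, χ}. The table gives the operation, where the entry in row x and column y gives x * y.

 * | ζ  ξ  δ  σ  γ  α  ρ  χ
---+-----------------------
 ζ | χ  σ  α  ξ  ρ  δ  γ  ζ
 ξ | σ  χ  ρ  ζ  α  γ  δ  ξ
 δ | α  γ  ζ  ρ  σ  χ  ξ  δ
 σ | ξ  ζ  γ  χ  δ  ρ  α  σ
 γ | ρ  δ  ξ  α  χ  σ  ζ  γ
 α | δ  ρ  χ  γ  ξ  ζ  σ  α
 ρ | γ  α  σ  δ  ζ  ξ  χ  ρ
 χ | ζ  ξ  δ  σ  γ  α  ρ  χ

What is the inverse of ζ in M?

ζ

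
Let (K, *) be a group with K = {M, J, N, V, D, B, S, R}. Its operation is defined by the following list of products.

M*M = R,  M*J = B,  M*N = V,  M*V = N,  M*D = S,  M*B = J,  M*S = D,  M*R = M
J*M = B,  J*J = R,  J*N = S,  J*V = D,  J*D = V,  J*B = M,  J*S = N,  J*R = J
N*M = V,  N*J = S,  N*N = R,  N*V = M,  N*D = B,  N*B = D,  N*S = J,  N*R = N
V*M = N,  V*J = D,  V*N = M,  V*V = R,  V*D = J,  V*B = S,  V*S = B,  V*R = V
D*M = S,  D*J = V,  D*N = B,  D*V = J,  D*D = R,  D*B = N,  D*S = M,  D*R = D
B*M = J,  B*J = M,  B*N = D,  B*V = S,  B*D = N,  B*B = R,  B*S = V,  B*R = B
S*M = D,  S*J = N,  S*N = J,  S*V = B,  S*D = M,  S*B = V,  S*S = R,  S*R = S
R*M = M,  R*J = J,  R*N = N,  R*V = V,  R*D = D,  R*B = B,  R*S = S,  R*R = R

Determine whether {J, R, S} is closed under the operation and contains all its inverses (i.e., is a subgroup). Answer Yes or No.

J * S = N, which is not in {J, R, S}.
The subset is not closed under *, so it is not a subgroup.
(Structurally, K here is isomorphic to the elementary abelian group (Z_2)^3.)

No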